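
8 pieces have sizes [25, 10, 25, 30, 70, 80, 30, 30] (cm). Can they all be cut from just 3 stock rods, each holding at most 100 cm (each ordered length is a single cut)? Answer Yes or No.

Total = 300 cm; ⌈300/100⌉ = 3.
The bound of 3 does not rule out 3, but exhaustive search shows no assignment into 3 stock rods of capacity 100 cm exists — the minimum is 4.

No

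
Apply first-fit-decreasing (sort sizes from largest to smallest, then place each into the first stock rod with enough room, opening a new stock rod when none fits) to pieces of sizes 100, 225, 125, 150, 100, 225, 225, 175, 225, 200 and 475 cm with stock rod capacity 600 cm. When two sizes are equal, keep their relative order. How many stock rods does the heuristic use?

Sorted descending: 475, 225, 225, 225, 225, 200, 175, 150, 125, 100, 100.
  475 → stock rod 1 (new)  [load 475/600]
  225 → stock rod 2 (new)  [load 225/600]
  225 → stock rod 2  [load 450/600]
  225 → stock rod 3 (new)  [load 225/600]
  225 → stock rod 3  [load 450/600]
  200 → stock rod 4 (new)  [load 200/600]
  175 → stock rod 4  [load 375/600]
  150 → stock rod 2  [load 600/600]
  125 → stock rod 1  [load 600/600]
  100 → stock rod 3  [load 550/600]
  100 → stock rod 4  [load 475/600]
4 stock rods opened.

4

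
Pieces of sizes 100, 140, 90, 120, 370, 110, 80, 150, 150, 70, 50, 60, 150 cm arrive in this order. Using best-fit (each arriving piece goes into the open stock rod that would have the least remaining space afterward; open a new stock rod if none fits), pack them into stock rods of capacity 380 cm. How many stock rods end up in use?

5

  100 → stock rod 1 (new)  [load 100/380]
  140 → stock rod 1  [load 240/380]
  90 → stock rod 1  [load 330/380]
  120 → stock rod 2 (new)  [load 120/380]
  370 → stock rod 3 (new)  [load 370/380]
  110 → stock rod 2  [load 230/380]
  80 → stock rod 2  [load 310/380]
  150 → stock rod 4 (new)  [load 150/380]
  150 → stock rod 4  [load 300/380]
  70 → stock rod 2  [load 380/380]
  50 → stock rod 1  [load 380/380]
  60 → stock rod 4  [load 360/380]
  150 → stock rod 5 (new)  [load 150/380]
5 stock rods opened.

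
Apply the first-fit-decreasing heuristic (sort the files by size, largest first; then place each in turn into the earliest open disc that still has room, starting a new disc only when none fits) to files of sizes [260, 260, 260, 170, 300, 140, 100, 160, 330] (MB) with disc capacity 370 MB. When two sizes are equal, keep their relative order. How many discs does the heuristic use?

Sorted descending: 330, 300, 260, 260, 260, 170, 160, 140, 100.
  330 → disc 1 (new)  [load 330/370]
  300 → disc 2 (new)  [load 300/370]
  260 → disc 3 (new)  [load 260/370]
  260 → disc 4 (new)  [load 260/370]
  260 → disc 5 (new)  [load 260/370]
  170 → disc 6 (new)  [load 170/370]
  160 → disc 6  [load 330/370]
  140 → disc 7 (new)  [load 140/370]
  100 → disc 3  [load 360/370]
7 discs opened.

7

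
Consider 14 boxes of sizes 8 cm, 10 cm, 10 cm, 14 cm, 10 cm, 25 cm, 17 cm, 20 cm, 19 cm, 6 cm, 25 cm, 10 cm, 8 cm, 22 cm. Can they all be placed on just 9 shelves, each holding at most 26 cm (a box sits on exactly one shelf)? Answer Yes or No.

Yes

A valid assignment using 9 shelves:
  shelf 1: 25 = 25
  shelf 2: 25 = 25
  shelf 3: 22 = 22
  shelf 4: 20 + 6 = 26
  shelf 5: 19 = 19
  shelf 6: 17 + 8 = 25
  shelf 7: 14 + 10 = 24
  shelf 8: 10 + 10 = 20
  shelf 9: 10 + 8 = 18
Every load is within 26 cm, so 9 shelves suffice.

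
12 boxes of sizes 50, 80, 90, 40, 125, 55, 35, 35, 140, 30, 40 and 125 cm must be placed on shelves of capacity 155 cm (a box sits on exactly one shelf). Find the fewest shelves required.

6

Total = 140 + 125 + 125 + 90 + 80 + 55 + 50 + 40 + 40 + 35 + 35 + 30 = 845 cm.
Lower bound: ⌈845/155⌉ = 6 shelves.
A packing using 6 shelves:
  shelf 1: 140 = 140
  shelf 2: 125 + 30 = 155
  shelf 3: 125 = 125
  shelf 4: 90 + 55 = 145
  shelf 5: 80 + 50 = 130
  shelf 6: 40 + 40 + 35 + 35 = 150
This matches the lower bound, so 6 is optimal.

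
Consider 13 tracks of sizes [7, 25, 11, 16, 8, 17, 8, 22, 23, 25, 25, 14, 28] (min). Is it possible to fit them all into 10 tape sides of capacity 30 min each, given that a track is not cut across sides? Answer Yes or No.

A valid assignment using 9 tape sides:
  side 1: 28 = 28
  side 2: 25 = 25
  side 3: 25 = 25
  side 4: 25 = 25
  side 5: 23 + 7 = 30
  side 6: 22 + 8 = 30
  side 7: 17 + 11 = 28
  side 8: 16 + 14 = 30
  side 9: 8 = 8
That uses only 9 ≤ 10, so 10 tape sides are enough.

Yes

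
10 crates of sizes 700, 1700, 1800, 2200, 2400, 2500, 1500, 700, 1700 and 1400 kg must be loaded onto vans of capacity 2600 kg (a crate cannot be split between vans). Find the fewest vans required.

Total = 2500 + 2400 + 2200 + 1800 + 1700 + 1700 + 1500 + 1400 + 700 + 700 = 16600 kg.
Lower bound: ⌈16600/2600⌉ = 7 vans.
Also, 8 crates each exceed 1300 kg, and no two of those can share a van, so at least 8 vans are needed.
A packing using 8 vans:
  van 1: 2500 = 2500
  van 2: 2400 = 2400
  van 3: 2200 = 2200
  van 4: 1800 + 700 = 2500
  van 5: 1700 + 700 = 2400
  van 6: 1700 = 1700
  van 7: 1500 = 1500
  van 8: 1400 = 1400
This matches the lower bound, so 8 is optimal.

8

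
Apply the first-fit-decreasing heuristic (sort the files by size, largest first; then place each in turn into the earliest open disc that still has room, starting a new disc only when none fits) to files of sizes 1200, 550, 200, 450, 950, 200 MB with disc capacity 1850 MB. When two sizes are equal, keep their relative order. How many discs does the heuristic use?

2

Sorted descending: 1200, 950, 550, 450, 200, 200.
  1200 → disc 1 (new)  [load 1200/1850]
  950 → disc 2 (new)  [load 950/1850]
  550 → disc 1  [load 1750/1850]
  450 → disc 2  [load 1400/1850]
  200 → disc 2  [load 1600/1850]
  200 → disc 2  [load 1800/1850]
2 discs opened.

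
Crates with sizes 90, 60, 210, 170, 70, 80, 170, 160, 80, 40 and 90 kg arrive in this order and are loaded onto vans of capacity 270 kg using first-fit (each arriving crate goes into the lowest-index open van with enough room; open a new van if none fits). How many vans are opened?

5

  90 → van 1 (new)  [load 90/270]
  60 → van 1  [load 150/270]
  210 → van 2 (new)  [load 210/270]
  170 → van 3 (new)  [load 170/270]
  70 → van 1  [load 220/270]
  80 → van 3  [load 250/270]
  170 → van 4 (new)  [load 170/270]
  160 → van 5 (new)  [load 160/270]
  80 → van 4  [load 250/270]
  40 → van 1  [load 260/270]
  90 → van 5  [load 250/270]
5 vans opened.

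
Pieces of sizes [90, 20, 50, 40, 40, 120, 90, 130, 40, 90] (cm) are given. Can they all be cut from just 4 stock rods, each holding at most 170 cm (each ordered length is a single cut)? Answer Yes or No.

Total = 710 cm; ⌈710/170⌉ = 5.
At least 5 stock rods are required, but only 4 are allowed.

No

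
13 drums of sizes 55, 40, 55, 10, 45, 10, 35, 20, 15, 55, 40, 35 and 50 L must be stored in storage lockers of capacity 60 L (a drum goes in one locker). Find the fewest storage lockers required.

9

Total = 55 + 55 + 55 + 50 + 45 + 40 + 40 + 35 + 35 + 20 + 15 + 10 + 10 = 465 L.
Lower bound: ⌈465/60⌉ = 8 storage lockers.
Also, 9 drums each exceed 30 L, and no two of those can share a locker, so at least 9 storage lockers are needed.
A packing using 9 storage lockers:
  locker 1: 55 = 55
  locker 2: 55 = 55
  locker 3: 55 = 55
  locker 4: 50 + 10 = 60
  locker 5: 45 + 15 = 60
  locker 6: 40 + 20 = 60
  locker 7: 40 + 10 = 50
  locker 8: 35 = 35
  locker 9: 35 = 35
This matches the lower bound, so 9 is optimal.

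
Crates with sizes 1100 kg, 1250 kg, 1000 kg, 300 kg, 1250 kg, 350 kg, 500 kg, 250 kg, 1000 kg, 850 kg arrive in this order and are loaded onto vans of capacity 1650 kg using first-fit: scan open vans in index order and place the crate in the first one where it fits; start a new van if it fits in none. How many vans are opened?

6

  1100 → van 1 (new)  [load 1100/1650]
  1250 → van 2 (new)  [load 1250/1650]
  1000 → van 3 (new)  [load 1000/1650]
  300 → van 1  [load 1400/1650]
  1250 → van 4 (new)  [load 1250/1650]
  350 → van 2  [load 1600/1650]
  500 → van 3  [load 1500/1650]
  250 → van 1  [load 1650/1650]
  1000 → van 5 (new)  [load 1000/1650]
  850 → van 6 (new)  [load 850/1650]
6 vans opened.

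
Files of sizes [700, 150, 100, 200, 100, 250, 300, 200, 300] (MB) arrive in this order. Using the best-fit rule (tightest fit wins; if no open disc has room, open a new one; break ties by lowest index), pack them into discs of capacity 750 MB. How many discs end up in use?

  700 → disc 1 (new)  [load 700/750]
  150 → disc 2 (new)  [load 150/750]
  100 → disc 2  [load 250/750]
  200 → disc 2  [load 450/750]
  100 → disc 2  [load 550/750]
  250 → disc 3 (new)  [load 250/750]
  300 → disc 3  [load 550/750]
  200 → disc 2  [load 750/750]
  300 → disc 4 (new)  [load 300/750]
4 discs opened.

4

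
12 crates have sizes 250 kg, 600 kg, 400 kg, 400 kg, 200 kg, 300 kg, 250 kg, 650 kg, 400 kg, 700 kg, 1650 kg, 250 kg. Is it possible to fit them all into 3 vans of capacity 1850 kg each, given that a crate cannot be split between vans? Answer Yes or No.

No

Total = 6050 kg; ⌈6050/1850⌉ = 4.
At least 4 vans are required, but only 3 are allowed.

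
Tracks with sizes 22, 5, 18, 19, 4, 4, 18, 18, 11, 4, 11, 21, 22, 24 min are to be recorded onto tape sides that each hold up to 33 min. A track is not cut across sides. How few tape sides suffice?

8

Total = 24 + 22 + 22 + 21 + 19 + 18 + 18 + 18 + 11 + 11 + 5 + 4 + 4 + 4 = 201 min.
Lower bound: ⌈201/33⌉ = 7 tape sides.
Also, 8 tracks each exceed 33/2 min, and no two of those can share a side, so at least 8 tape sides are needed.
A packing using 8 tape sides:
  side 1: 24 + 5 + 4 = 33
  side 2: 22 + 11 = 33
  side 3: 22 + 11 = 33
  side 4: 21 + 4 + 4 = 29
  side 5: 19 = 19
  side 6: 18 = 18
  side 7: 18 = 18
  side 8: 18 = 18
This matches the lower bound, so 8 is optimal.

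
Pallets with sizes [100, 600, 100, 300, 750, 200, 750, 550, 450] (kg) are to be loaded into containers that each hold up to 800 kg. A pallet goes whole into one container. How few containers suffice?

5

Total = 750 + 750 + 600 + 550 + 450 + 300 + 200 + 100 + 100 = 3800 kg.
Lower bound: ⌈3800/800⌉ = 5 containers.
A packing using 5 containers:
  container 1: 750 = 750
  container 2: 750 = 750
  container 3: 600 + 200 = 800
  container 4: 550 + 100 + 100 = 750
  container 5: 450 + 300 = 750
This matches the lower bound, so 5 is optimal.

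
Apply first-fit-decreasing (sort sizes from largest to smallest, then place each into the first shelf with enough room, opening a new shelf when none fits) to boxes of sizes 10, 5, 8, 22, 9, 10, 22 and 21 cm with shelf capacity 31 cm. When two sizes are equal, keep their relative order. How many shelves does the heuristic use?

4

Sorted descending: 22, 22, 21, 10, 10, 9, 8, 5.
  22 → shelf 1 (new)  [load 22/31]
  22 → shelf 2 (new)  [load 22/31]
  21 → shelf 3 (new)  [load 21/31]
  10 → shelf 3  [load 31/31]
  10 → shelf 4 (new)  [load 10/31]
  9 → shelf 1  [load 31/31]
  8 → shelf 2  [load 30/31]
  5 → shelf 4  [load 15/31]
4 shelves opened.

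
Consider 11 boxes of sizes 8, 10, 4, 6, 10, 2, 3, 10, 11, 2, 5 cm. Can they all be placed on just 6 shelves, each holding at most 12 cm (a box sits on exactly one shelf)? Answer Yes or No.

No

Total = 71 cm; ⌈71/12⌉ = 6.
The bound of 6 does not rule out 6, but exhaustive search shows no assignment into 6 shelves of capacity 12 cm exists — the minimum is 7.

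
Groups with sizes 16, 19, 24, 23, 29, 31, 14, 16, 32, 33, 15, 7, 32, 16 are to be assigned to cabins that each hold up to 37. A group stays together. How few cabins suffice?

Total = 33 + 32 + 32 + 31 + 29 + 24 + 23 + 19 + 16 + 16 + 16 + 15 + 14 + 7 = 307.
Lower bound: ⌈307/37⌉ = 9 cabins.
A packing using 10 cabins:
  cabin 1: 33 = 33
  cabin 2: 32 = 32
  cabin 3: 32 = 32
  cabin 4: 31 = 31
  cabin 5: 29 + 7 = 36
  cabin 6: 24 = 24
  cabin 7: 23 + 14 = 37
  cabin 8: 19 + 16 = 35
  cabin 9: 16 + 16 = 32
  cabin 10: 15 = 15
No arrangement into 9 cabins stays within capacity, so 10 is optimal.

10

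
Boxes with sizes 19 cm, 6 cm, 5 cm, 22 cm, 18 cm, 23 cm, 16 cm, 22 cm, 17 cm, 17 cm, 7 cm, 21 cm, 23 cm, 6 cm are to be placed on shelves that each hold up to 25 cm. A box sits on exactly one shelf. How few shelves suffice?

10

Total = 23 + 23 + 22 + 22 + 21 + 19 + 18 + 17 + 17 + 16 + 7 + 6 + 6 + 5 = 222 cm.
Lower bound: ⌈222/25⌉ = 9 shelves.
Also, 10 boxes each exceed 25/2 cm, and no two of those can share a shelf, so at least 10 shelves are needed.
A packing using 10 shelves:
  shelf 1: 23 = 23
  shelf 2: 23 = 23
  shelf 3: 22 = 22
  shelf 4: 22 = 22
  shelf 5: 21 = 21
  shelf 6: 19 + 6 = 25
  shelf 7: 18 + 7 = 25
  shelf 8: 17 + 6 = 23
  shelf 9: 17 + 5 = 22
  shelf 10: 16 = 16
This matches the lower bound, so 10 is optimal.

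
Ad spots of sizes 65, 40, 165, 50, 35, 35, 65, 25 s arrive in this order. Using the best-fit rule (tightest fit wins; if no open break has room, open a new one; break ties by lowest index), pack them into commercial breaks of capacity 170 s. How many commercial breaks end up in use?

  65 → break 1 (new)  [load 65/170]
  40 → break 1  [load 105/170]
  165 → break 2 (new)  [load 165/170]
  50 → break 1  [load 155/170]
  35 → break 3 (new)  [load 35/170]
  35 → break 3  [load 70/170]
  65 → break 3  [load 135/170]
  25 → break 3  [load 160/170]
3 commercial breaks opened.

3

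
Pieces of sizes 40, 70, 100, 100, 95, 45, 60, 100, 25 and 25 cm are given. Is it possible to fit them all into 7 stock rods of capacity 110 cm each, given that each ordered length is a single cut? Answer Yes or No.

Yes

A valid assignment using 7 stock rods:
  stock rod 1: 100 = 100
  stock rod 2: 100 = 100
  stock rod 3: 100 = 100
  stock rod 4: 95 = 95
  stock rod 5: 70 + 40 = 110
  stock rod 6: 60 + 45 = 105
  stock rod 7: 25 + 25 = 50
Every load is within 110 cm, so 7 stock rods suffice.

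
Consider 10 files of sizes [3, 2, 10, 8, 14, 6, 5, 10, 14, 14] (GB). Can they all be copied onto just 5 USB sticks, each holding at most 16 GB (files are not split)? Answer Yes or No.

Total = 86 GB; ⌈86/16⌉ = 6.
At least 6 USB sticks are required, but only 5 are allowed.

No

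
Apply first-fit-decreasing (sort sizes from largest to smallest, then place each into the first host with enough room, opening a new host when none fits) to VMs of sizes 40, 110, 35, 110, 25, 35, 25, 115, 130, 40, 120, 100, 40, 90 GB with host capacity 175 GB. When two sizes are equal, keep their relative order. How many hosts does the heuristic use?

Sorted descending: 130, 120, 115, 110, 110, 100, 90, 40, 40, 40, 35, 35, 25, 25.
  130 → host 1 (new)  [load 130/175]
  120 → host 2 (new)  [load 120/175]
  115 → host 3 (new)  [load 115/175]
  110 → host 4 (new)  [load 110/175]
  110 → host 5 (new)  [load 110/175]
  100 → host 6 (new)  [load 100/175]
  90 → host 7 (new)  [load 90/175]
  40 → host 1  [load 170/175]
  40 → host 2  [load 160/175]
  40 → host 3  [load 155/175]
  35 → host 4  [load 145/175]
  35 → host 5  [load 145/175]
  25 → host 4  [load 170/175]
  25 → host 5  [load 170/175]
7 hosts opened.

7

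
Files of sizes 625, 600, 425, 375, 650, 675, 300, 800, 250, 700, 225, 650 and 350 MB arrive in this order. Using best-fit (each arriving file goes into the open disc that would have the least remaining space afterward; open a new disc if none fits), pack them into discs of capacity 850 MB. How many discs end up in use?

  625 → disc 1 (new)  [load 625/850]
  600 → disc 2 (new)  [load 600/850]
  425 → disc 3 (new)  [load 425/850]
  375 → disc 3  [load 800/850]
  650 → disc 4 (new)  [load 650/850]
  675 → disc 5 (new)  [load 675/850]
  300 → disc 6 (new)  [load 300/850]
  800 → disc 7 (new)  [load 800/850]
  250 → disc 2  [load 850/850]
  700 → disc 8 (new)  [load 700/850]
  225 → disc 1  [load 850/850]
  650 → disc 9 (new)  [load 650/850]
  350 → disc 6  [load 650/850]
9 discs opened.

9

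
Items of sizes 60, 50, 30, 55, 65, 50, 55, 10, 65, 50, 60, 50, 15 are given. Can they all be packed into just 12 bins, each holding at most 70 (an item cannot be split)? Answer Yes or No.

A valid assignment using 11 bins:
  bin 1: 65 = 65
  bin 2: 65 = 65
  bin 3: 60 + 10 = 70
  bin 4: 60 = 60
  bin 5: 55 + 15 = 70
  bin 6: 55 = 55
  bin 7: 50 = 50
  bin 8: 50 = 50
  bin 9: 50 = 50
  bin 10: 50 = 50
  bin 11: 30 = 30
That uses only 11 ≤ 12, so 12 bins are enough.

Yes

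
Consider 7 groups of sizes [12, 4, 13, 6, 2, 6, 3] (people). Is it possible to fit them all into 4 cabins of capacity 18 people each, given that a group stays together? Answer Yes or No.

A valid assignment using 3 cabins:
  cabin 1: 13 + 4 = 17
  cabin 2: 12 + 6 = 18
  cabin 3: 6 + 3 + 2 = 11
That uses only 3 ≤ 4, so 4 cabins are enough.

Yes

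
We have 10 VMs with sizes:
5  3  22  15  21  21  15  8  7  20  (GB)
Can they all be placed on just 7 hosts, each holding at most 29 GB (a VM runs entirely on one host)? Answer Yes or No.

Yes

A valid assignment using 6 hosts:
  host 1: 22 + 7 = 29
  host 2: 21 + 8 = 29
  host 3: 21 + 5 + 3 = 29
  host 4: 20 = 20
  host 5: 15 = 15
  host 6: 15 = 15
That uses only 6 ≤ 7, so 7 hosts are enough.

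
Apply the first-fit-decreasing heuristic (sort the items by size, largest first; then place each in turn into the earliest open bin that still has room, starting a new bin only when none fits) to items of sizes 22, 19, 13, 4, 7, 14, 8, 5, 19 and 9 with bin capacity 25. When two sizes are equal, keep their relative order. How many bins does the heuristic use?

6

Sorted descending: 22, 19, 19, 14, 13, 9, 8, 7, 5, 4.
  22 → bin 1 (new)  [load 22/25]
  19 → bin 2 (new)  [load 19/25]
  19 → bin 3 (new)  [load 19/25]
  14 → bin 4 (new)  [load 14/25]
  13 → bin 5 (new)  [load 13/25]
  9 → bin 4  [load 23/25]
  8 → bin 5  [load 21/25]
  7 → bin 6 (new)  [load 7/25]
  5 → bin 2  [load 24/25]
  4 → bin 3  [load 23/25]
6 bins opened.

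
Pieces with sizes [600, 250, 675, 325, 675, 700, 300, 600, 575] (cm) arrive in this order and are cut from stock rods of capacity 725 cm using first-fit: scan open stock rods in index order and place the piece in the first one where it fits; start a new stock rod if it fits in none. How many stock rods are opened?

8

  600 → stock rod 1 (new)  [load 600/725]
  250 → stock rod 2 (new)  [load 250/725]
  675 → stock rod 3 (new)  [load 675/725]
  325 → stock rod 2  [load 575/725]
  675 → stock rod 4 (new)  [load 675/725]
  700 → stock rod 5 (new)  [load 700/725]
  300 → stock rod 6 (new)  [load 300/725]
  600 → stock rod 7 (new)  [load 600/725]
  575 → stock rod 8 (new)  [load 575/725]
8 stock rods opened.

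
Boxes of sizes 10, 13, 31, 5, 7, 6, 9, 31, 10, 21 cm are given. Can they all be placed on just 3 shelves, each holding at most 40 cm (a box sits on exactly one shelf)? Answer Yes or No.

Total = 143 cm; ⌈143/40⌉ = 4.
At least 4 shelves are required, but only 3 are allowed.

No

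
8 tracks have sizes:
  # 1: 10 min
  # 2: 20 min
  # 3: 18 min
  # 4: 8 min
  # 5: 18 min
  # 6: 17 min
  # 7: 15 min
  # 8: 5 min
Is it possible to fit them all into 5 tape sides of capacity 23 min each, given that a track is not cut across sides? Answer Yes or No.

No

Total = 111 min; ⌈111/23⌉ = 5.
The bound of 5 does not rule out 5, but exhaustive search shows no assignment into 5 tape sides of capacity 23 min exists — the minimum is 6.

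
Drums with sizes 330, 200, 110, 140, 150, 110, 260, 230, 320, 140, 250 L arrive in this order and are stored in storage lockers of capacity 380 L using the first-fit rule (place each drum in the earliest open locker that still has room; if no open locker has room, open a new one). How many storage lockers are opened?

  330 → locker 1 (new)  [load 330/380]
  200 → locker 2 (new)  [load 200/380]
  110 → locker 2  [load 310/380]
  140 → locker 3 (new)  [load 140/380]
  150 → locker 3  [load 290/380]
  110 → locker 4 (new)  [load 110/380]
  260 → locker 4  [load 370/380]
  230 → locker 5 (new)  [load 230/380]
  320 → locker 6 (new)  [load 320/380]
  140 → locker 5  [load 370/380]
  250 → locker 7 (new)  [load 250/380]
7 storage lockers opened.

7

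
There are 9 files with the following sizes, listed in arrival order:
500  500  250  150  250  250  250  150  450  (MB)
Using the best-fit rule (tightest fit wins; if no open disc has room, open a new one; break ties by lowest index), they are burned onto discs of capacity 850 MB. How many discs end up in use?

  500 → disc 1 (new)  [load 500/850]
  500 → disc 2 (new)  [load 500/850]
  250 → disc 1  [load 750/850]
  150 → disc 2  [load 650/850]
  250 → disc 3 (new)  [load 250/850]
  250 → disc 3  [load 500/850]
  250 → disc 3  [load 750/850]
  150 → disc 2  [load 800/850]
  450 → disc 4 (new)  [load 450/850]
4 discs opened.

4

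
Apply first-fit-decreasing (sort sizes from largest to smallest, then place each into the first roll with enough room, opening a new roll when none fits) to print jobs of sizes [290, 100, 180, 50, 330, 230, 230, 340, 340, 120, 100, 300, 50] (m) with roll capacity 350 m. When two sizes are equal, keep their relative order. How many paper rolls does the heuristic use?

8

Sorted descending: 340, 340, 330, 300, 290, 230, 230, 180, 120, 100, 100, 50, 50.
  340 → roll 1 (new)  [load 340/350]
  340 → roll 2 (new)  [load 340/350]
  330 → roll 3 (new)  [load 330/350]
  300 → roll 4 (new)  [load 300/350]
  290 → roll 5 (new)  [load 290/350]
  230 → roll 6 (new)  [load 230/350]
  230 → roll 7 (new)  [load 230/350]
  180 → roll 8 (new)  [load 180/350]
  120 → roll 6  [load 350/350]
  100 → roll 7  [load 330/350]
  100 → roll 8  [load 280/350]
  50 → roll 4  [load 350/350]
  50 → roll 5  [load 340/350]
8 paper rolls opened.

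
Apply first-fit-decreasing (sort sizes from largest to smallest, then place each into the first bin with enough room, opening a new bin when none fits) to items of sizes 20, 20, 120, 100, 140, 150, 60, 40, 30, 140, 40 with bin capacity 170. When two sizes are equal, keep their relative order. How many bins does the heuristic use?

6

Sorted descending: 150, 140, 140, 120, 100, 60, 40, 40, 30, 20, 20.
  150 → bin 1 (new)  [load 150/170]
  140 → bin 2 (new)  [load 140/170]
  140 → bin 3 (new)  [load 140/170]
  120 → bin 4 (new)  [load 120/170]
  100 → bin 5 (new)  [load 100/170]
  60 → bin 5  [load 160/170]
  40 → bin 4  [load 160/170]
  40 → bin 6 (new)  [load 40/170]
  30 → bin 2  [load 170/170]
  20 → bin 1  [load 170/170]
  20 → bin 3  [load 160/170]
6 bins opened.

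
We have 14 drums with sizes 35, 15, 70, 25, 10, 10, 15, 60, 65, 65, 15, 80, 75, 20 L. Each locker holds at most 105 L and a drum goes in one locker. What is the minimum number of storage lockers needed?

6

Total = 80 + 75 + 70 + 65 + 65 + 60 + 35 + 25 + 20 + 15 + 15 + 15 + 10 + 10 = 560 L.
Lower bound: ⌈560/105⌉ = 6 storage lockers.
A packing using 6 storage lockers:
  locker 1: 80 + 25 = 105
  locker 2: 75 + 20 + 10 = 105
  locker 3: 70 + 35 = 105
  locker 4: 65 + 15 + 15 + 10 = 105
  locker 5: 65 + 15 = 80
  locker 6: 60 = 60
This matches the lower bound, so 6 is optimal.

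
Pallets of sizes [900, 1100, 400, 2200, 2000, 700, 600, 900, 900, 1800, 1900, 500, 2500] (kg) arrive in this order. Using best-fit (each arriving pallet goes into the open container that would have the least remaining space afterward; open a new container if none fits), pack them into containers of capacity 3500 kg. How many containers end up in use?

  900 → container 1 (new)  [load 900/3500]
  1100 → container 1  [load 2000/3500]
  400 → container 1  [load 2400/3500]
  2200 → container 2 (new)  [load 2200/3500]
  2000 → container 3 (new)  [load 2000/3500]
  700 → container 1  [load 3100/3500]
  600 → container 2  [load 2800/3500]
  900 → container 3  [load 2900/3500]
  900 → container 4 (new)  [load 900/3500]
  1800 → container 4  [load 2700/3500]
  1900 → container 5 (new)  [load 1900/3500]
  500 → container 3  [load 3400/3500]
  2500 → container 6 (new)  [load 2500/3500]
6 containers opened.

6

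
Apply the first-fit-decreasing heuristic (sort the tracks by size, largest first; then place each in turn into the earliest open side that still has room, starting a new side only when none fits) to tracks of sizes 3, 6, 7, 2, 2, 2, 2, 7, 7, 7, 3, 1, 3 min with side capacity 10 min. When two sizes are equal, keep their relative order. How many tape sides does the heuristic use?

Sorted descending: 7, 7, 7, 7, 6, 3, 3, 3, 2, 2, 2, 2, 1.
  7 → side 1 (new)  [load 7/10]
  7 → side 2 (new)  [load 7/10]
  7 → side 3 (new)  [load 7/10]
  7 → side 4 (new)  [load 7/10]
  6 → side 5 (new)  [load 6/10]
  3 → side 1  [load 10/10]
  3 → side 2  [load 10/10]
  3 → side 3  [load 10/10]
  2 → side 4  [load 9/10]
  2 → side 5  [load 8/10]
  2 → side 5  [load 10/10]
  2 → side 6 (new)  [load 2/10]
  1 → side 4  [load 10/10]
6 tape sides opened.

6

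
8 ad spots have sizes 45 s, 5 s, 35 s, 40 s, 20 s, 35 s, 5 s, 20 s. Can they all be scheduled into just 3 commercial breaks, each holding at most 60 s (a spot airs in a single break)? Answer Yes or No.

No

Total = 205 s; ⌈205/60⌉ = 4.
At least 4 commercial breaks are required, but only 3 are allowed.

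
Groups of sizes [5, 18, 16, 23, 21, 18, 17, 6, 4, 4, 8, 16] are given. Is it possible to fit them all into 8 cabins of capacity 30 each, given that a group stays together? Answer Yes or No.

A valid assignment using 7 cabins:
  cabin 1: 23 + 6 = 29
  cabin 2: 21 + 8 = 29
  cabin 3: 18 + 5 + 4 = 27
  cabin 4: 18 + 4 = 22
  cabin 5: 17 = 17
  cabin 6: 16 = 16
  cabin 7: 16 = 16
That uses only 7 ≤ 8, so 8 cabins are enough.

Yes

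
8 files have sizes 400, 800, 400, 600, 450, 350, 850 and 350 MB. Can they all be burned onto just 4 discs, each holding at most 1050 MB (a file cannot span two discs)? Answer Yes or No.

Total = 4200 MB; ⌈4200/1050⌉ = 4.
The bound of 4 does not rule out 4, but exhaustive search shows no assignment into 4 discs of capacity 1050 MB exists — the minimum is 5.

No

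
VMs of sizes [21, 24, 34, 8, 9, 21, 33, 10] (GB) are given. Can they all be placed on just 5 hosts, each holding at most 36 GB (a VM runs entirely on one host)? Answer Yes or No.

Yes

A valid assignment using 5 hosts:
  host 1: 34 = 34
  host 2: 33 = 33
  host 3: 24 + 10 = 34
  host 4: 21 + 9 = 30
  host 5: 21 + 8 = 29
Every load is within 36 GB, so 5 hosts suffice.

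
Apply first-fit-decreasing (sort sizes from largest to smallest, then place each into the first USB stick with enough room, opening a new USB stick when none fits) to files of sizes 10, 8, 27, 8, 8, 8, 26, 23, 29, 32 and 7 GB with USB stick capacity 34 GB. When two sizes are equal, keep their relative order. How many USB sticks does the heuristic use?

Sorted descending: 32, 29, 27, 26, 23, 10, 8, 8, 8, 8, 7.
  32 → USB stick 1 (new)  [load 32/34]
  29 → USB stick 2 (new)  [load 29/34]
  27 → USB stick 3 (new)  [load 27/34]
  26 → USB stick 4 (new)  [load 26/34]
  23 → USB stick 5 (new)  [load 23/34]
  10 → USB stick 5  [load 33/34]
  8 → USB stick 4  [load 34/34]
  8 → USB stick 6 (new)  [load 8/34]
  8 → USB stick 6  [load 16/34]
  8 → USB stick 6  [load 24/34]
  7 → USB stick 3  [load 34/34]
6 USB sticks opened.

6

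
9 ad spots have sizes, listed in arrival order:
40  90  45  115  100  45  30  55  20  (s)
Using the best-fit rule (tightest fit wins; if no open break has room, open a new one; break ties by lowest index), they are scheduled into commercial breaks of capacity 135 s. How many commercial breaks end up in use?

5

  40 → break 1 (new)  [load 40/135]
  90 → break 1  [load 130/135]
  45 → break 2 (new)  [load 45/135]
  115 → break 3 (new)  [load 115/135]
  100 → break 4 (new)  [load 100/135]
  45 → break 2  [load 90/135]
  30 → break 4  [load 130/135]
  55 → break 5 (new)  [load 55/135]
  20 → break 3  [load 135/135]
5 commercial breaks opened.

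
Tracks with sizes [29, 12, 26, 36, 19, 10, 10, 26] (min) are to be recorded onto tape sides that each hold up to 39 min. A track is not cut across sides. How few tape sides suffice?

5

Total = 36 + 29 + 26 + 26 + 19 + 12 + 10 + 10 = 168 min.
Lower bound: ⌈168/39⌉ = 5 tape sides.
A packing using 5 tape sides:
  side 1: 36 = 36
  side 2: 29 + 10 = 39
  side 3: 26 + 12 = 38
  side 4: 26 + 10 = 36
  side 5: 19 = 19
This matches the lower bound, so 5 is optimal.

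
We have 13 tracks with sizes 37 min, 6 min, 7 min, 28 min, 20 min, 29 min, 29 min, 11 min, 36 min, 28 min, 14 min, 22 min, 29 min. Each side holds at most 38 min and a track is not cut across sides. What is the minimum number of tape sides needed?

9

Total = 37 + 36 + 29 + 29 + 29 + 28 + 28 + 22 + 20 + 14 + 11 + 7 + 6 = 296 min.
Lower bound: ⌈296/38⌉ = 8 tape sides.
Also, 9 tracks each exceed 19 min, and no two of those can share a side, so at least 9 tape sides are needed.
A packing using 9 tape sides:
  side 1: 37 = 37
  side 2: 36 = 36
  side 3: 29 + 7 = 36
  side 4: 29 + 6 = 35
  side 5: 29 = 29
  side 6: 28 = 28
  side 7: 28 = 28
  side 8: 22 + 14 = 36
  side 9: 20 + 11 = 31
This matches the lower bound, so 9 is optimal.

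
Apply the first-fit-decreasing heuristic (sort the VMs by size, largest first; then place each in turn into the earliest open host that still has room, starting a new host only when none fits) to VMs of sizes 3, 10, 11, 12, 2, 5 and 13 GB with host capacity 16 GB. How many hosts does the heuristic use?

Sorted descending: 13, 12, 11, 10, 5, 3, 2.
  13 → host 1 (new)  [load 13/16]
  12 → host 2 (new)  [load 12/16]
  11 → host 3 (new)  [load 11/16]
  10 → host 4 (new)  [load 10/16]
  5 → host 3  [load 16/16]
  3 → host 1  [load 16/16]
  2 → host 2  [load 14/16]
4 hosts opened.

4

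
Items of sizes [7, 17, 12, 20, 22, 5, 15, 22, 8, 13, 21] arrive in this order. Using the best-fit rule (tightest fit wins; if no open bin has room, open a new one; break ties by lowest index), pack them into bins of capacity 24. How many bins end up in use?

  7 → bin 1 (new)  [load 7/24]
  17 → bin 1  [load 24/24]
  12 → bin 2 (new)  [load 12/24]
  20 → bin 3 (new)  [load 20/24]
  22 → bin 4 (new)  [load 22/24]
  5 → bin 2  [load 17/24]
  15 → bin 5 (new)  [load 15/24]
  22 → bin 6 (new)  [load 22/24]
  8 → bin 5  [load 23/24]
  13 → bin 7 (new)  [load 13/24]
  21 → bin 8 (new)  [load 21/24]
8 bins opened.

8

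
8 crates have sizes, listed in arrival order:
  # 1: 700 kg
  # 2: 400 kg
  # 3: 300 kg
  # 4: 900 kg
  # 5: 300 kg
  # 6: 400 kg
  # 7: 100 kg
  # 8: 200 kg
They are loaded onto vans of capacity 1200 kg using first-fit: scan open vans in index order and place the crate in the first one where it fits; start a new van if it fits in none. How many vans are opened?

  700 → van 1 (new)  [load 700/1200]
  400 → van 1  [load 1100/1200]
  300 → van 2 (new)  [load 300/1200]
  900 → van 2  [load 1200/1200]
  300 → van 3 (new)  [load 300/1200]
  400 → van 3  [load 700/1200]
  100 → van 1  [load 1200/1200]
  200 → van 3  [load 900/1200]
3 vans opened.

3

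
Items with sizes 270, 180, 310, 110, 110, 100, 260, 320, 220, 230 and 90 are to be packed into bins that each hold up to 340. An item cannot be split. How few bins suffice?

8

Total = 320 + 310 + 270 + 260 + 230 + 220 + 180 + 110 + 110 + 100 + 90 = 2200.
Lower bound: ⌈2200/340⌉ = 7 bins.
A packing using 8 bins:
  bin 1: 320 = 320
  bin 2: 310 = 310
  bin 3: 270 = 270
  bin 4: 260 = 260
  bin 5: 230 + 110 = 340
  bin 6: 220 + 110 = 330
  bin 7: 180 + 100 = 280
  bin 8: 90 = 90
No arrangement into 7 bins stays within capacity, so 8 is optimal.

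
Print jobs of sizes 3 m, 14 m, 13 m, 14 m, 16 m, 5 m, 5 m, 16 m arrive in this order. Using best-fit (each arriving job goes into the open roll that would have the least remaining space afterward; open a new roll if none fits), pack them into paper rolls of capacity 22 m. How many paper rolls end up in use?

  3 → roll 1 (new)  [load 3/22]
  14 → roll 1  [load 17/22]
  13 → roll 2 (new)  [load 13/22]
  14 → roll 3 (new)  [load 14/22]
  16 → roll 4 (new)  [load 16/22]
  5 → roll 1  [load 22/22]
  5 → roll 4  [load 21/22]
  16 → roll 5 (new)  [load 16/22]
5 paper rolls opened.

5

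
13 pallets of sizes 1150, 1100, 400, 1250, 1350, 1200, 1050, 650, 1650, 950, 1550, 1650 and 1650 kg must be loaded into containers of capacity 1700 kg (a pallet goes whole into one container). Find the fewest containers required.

Total = 1650 + 1650 + 1650 + 1550 + 1350 + 1250 + 1200 + 1150 + 1100 + 1050 + 950 + 650 + 400 = 15600 kg.
Lower bound: ⌈15600/1700⌉ = 10 containers.
Also, 11 pallets each exceed 850 kg, and no two of those can share a container, so at least 11 containers are needed.
A packing using 11 containers:
  container 1: 1650 = 1650
  container 2: 1650 = 1650
  container 3: 1650 = 1650
  container 4: 1550 = 1550
  container 5: 1350 = 1350
  container 6: 1250 + 400 = 1650
  container 7: 1200 = 1200
  container 8: 1150 = 1150
  container 9: 1100 = 1100
  container 10: 1050 + 650 = 1700
  container 11: 950 = 950
This matches the lower bound, so 11 is optimal.

11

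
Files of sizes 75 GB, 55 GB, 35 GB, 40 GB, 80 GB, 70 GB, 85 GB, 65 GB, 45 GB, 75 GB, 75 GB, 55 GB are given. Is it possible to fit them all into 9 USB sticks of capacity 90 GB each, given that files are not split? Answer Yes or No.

No

Total = 755 GB; ⌈755/90⌉ = 9.
The bound of 9 does not rule out 9, but exhaustive search shows no assignment into 9 USB sticks of capacity 90 GB exists — the minimum is 10.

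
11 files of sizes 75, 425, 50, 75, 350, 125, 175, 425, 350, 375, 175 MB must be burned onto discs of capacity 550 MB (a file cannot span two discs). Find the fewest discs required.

5

Total = 425 + 425 + 375 + 350 + 350 + 175 + 175 + 125 + 75 + 75 + 50 = 2600 MB.
Lower bound: ⌈2600/550⌉ = 5 discs.
A packing using 5 discs:
  disc 1: 425 + 125 = 550
  disc 2: 425 + 75 + 50 = 550
  disc 3: 375 + 175 = 550
  disc 4: 350 + 175 = 525
  disc 5: 350 + 75 = 425
This matches the lower bound, so 5 is optimal.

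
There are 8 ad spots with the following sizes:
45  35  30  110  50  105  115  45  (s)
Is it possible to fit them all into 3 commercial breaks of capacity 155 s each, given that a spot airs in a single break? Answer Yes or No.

Total = 535 s; ⌈535/155⌉ = 4.
At least 4 commercial breaks are required, but only 3 are allowed.

No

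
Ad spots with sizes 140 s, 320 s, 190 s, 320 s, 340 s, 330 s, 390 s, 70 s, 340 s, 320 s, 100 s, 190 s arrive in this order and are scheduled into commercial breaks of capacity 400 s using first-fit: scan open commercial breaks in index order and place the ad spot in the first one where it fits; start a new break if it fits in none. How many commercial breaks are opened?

9

  140 → break 1 (new)  [load 140/400]
  320 → break 2 (new)  [load 320/400]
  190 → break 1  [load 330/400]
  320 → break 3 (new)  [load 320/400]
  340 → break 4 (new)  [load 340/400]
  330 → break 5 (new)  [load 330/400]
  390 → break 6 (new)  [load 390/400]
  70 → break 1  [load 400/400]
  340 → break 7 (new)  [load 340/400]
  320 → break 8 (new)  [load 320/400]
  100 → break 9 (new)  [load 100/400]
  190 → break 9  [load 290/400]
9 commercial breaks opened.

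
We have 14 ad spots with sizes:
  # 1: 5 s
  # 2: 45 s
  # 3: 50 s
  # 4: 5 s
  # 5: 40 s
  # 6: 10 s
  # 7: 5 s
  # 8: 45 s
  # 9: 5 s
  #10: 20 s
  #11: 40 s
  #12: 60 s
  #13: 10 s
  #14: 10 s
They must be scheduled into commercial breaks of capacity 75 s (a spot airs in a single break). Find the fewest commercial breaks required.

6

Total = 60 + 50 + 45 + 45 + 40 + 40 + 20 + 10 + 10 + 10 + 5 + 5 + 5 + 5 = 350 s.
Lower bound: ⌈350/75⌉ = 5 commercial breaks.
Also, 6 ad spots each exceed 75/2 s, and no two of those can share a break, so at least 6 commercial breaks are needed.
A packing using 6 commercial breaks:
  break 1: 60 + 10 + 5 = 75
  break 2: 50 + 20 + 5 = 75
  break 3: 45 + 10 + 10 + 5 + 5 = 75
  break 4: 45 = 45
  break 5: 40 = 40
  break 6: 40 = 40
This matches the lower bound, so 6 is optimal.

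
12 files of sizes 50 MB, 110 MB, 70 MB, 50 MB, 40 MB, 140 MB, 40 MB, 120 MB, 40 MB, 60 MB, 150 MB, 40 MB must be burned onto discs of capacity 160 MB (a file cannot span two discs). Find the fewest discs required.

6

Total = 150 + 140 + 120 + 110 + 70 + 60 + 50 + 50 + 40 + 40 + 40 + 40 = 910 MB.
Lower bound: ⌈910/160⌉ = 6 discs.
A packing using 6 discs:
  disc 1: 150 = 150
  disc 2: 140 = 140
  disc 3: 120 + 40 = 160
  disc 4: 110 + 50 = 160
  disc 5: 70 + 50 + 40 = 160
  disc 6: 60 + 40 + 40 = 140
This matches the lower bound, so 6 is optimal.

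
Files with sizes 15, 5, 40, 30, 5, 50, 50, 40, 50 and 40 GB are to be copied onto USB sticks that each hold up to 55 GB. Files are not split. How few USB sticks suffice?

7

Total = 50 + 50 + 50 + 40 + 40 + 40 + 30 + 15 + 5 + 5 = 325 GB.
Lower bound: ⌈325/55⌉ = 6 USB sticks.
Also, 7 files each exceed 55/2 GB, and no two of those can share a USB stick, so at least 7 USB sticks are needed.
A packing using 7 USB sticks:
  USB stick 1: 50 + 5 = 55
  USB stick 2: 50 + 5 = 55
  USB stick 3: 50 = 50
  USB stick 4: 40 + 15 = 55
  USB stick 5: 40 = 40
  USB stick 6: 40 = 40
  USB stick 7: 30 = 30
This matches the lower bound, so 7 is optimal.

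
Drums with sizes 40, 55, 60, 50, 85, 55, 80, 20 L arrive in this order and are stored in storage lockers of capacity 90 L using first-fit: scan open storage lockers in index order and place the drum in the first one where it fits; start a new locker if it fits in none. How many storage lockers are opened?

  40 → locker 1 (new)  [load 40/90]
  55 → locker 2 (new)  [load 55/90]
  60 → locker 3 (new)  [load 60/90]
  50 → locker 1  [load 90/90]
  85 → locker 4 (new)  [load 85/90]
  55 → locker 5 (new)  [load 55/90]
  80 → locker 6 (new)  [load 80/90]
  20 → locker 2  [load 75/90]
6 storage lockers opened.

6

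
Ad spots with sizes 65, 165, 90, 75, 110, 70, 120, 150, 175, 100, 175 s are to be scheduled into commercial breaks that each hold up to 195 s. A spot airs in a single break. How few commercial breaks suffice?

Total = 175 + 175 + 165 + 150 + 120 + 110 + 100 + 90 + 75 + 70 + 65 = 1295 s.
Lower bound: ⌈1295/195⌉ = 7 commercial breaks.
A packing using 8 commercial breaks:
  break 1: 175 = 175
  break 2: 175 = 175
  break 3: 165 = 165
  break 4: 150 = 150
  break 5: 120 + 75 = 195
  break 6: 110 + 70 = 180
  break 7: 100 + 90 = 190
  break 8: 65 = 65
No arrangement into 7 commercial breaks stays within capacity, so 8 is optimal.

8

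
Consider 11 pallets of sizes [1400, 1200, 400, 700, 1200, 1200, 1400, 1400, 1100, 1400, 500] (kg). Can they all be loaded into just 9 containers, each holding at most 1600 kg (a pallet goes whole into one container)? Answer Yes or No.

Yes

A valid assignment using 9 containers:
  container 1: 1400 = 1400
  container 2: 1400 = 1400
  container 3: 1400 = 1400
  container 4: 1400 = 1400
  container 5: 1200 + 400 = 1600
  container 6: 1200 = 1200
  container 7: 1200 = 1200
  container 8: 1100 + 500 = 1600
  container 9: 700 = 700
Every load is within 1600 kg, so 9 containers suffice.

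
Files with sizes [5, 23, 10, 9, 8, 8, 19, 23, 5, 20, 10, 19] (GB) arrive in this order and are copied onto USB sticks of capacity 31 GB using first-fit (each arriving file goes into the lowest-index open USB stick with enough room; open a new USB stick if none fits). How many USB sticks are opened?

6

  5 → USB stick 1 (new)  [load 5/31]
  23 → USB stick 1  [load 28/31]
  10 → USB stick 2 (new)  [load 10/31]
  9 → USB stick 2  [load 19/31]
  8 → USB stick 2  [load 27/31]
  8 → USB stick 3 (new)  [load 8/31]
  19 → USB stick 3  [load 27/31]
  23 → USB stick 4 (new)  [load 23/31]
  5 → USB stick 4  [load 28/31]
  20 → USB stick 5 (new)  [load 20/31]
  10 → USB stick 5  [load 30/31]
  19 → USB stick 6 (new)  [load 19/31]
6 USB sticks opened.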